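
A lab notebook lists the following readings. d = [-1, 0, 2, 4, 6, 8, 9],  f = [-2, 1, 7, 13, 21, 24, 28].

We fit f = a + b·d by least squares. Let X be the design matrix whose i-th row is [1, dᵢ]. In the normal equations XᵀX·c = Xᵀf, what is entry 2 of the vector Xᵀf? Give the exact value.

Entry 2 ↔ basis d, so (Xᵀf)_{2} = Σᵢ (d)·fᵢ = (-1)·(-2) + (0)·(1) + (2)·(7) + (4)·(13) + (6)·(21) + (8)·(24) + (9)·(28) = 638.

638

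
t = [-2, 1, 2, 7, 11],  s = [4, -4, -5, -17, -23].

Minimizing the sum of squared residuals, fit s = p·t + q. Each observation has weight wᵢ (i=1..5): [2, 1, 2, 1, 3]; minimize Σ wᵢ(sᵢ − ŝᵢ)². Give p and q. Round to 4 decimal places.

Setting ∂/∂p … = 0 gives: 429·p + 41·q = -918;  41·p + 9·q = -92.
Determinant 429·9 − 41² = 2180.
p = ((-918)·9 − 41·(-92))/2180 = -449/218; q = (429·(-92) − 41·(-918))/2180 = -183/218.

p = -2.0596, q = -0.8394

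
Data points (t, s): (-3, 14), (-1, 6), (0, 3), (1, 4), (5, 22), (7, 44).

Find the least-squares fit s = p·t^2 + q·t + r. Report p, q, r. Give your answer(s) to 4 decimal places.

Entries of MᵀM: Σt^2·t^2 = 3109, Σt^2·t = 441, Σt^2 = 85, Σt·t = 85, Σt = 9, Σ1 = 6.
Right-hand side: Σt^2·s = 2842, Σt·s = 374, Σs = 93.
MᵀM·[p, q, r]ᵀ = Mᵀs becomes [[3109, 441, 85]; [441, 85, 9]; [85, 9, 6]]·[p, q, r]ᵀ = [2842, 374, 93]ᵀ.
Row-reducing yields p = 4839/5170, q = -4261/5170, r = 817/235.

p = 0.9360, q = -0.8242, r = 3.4766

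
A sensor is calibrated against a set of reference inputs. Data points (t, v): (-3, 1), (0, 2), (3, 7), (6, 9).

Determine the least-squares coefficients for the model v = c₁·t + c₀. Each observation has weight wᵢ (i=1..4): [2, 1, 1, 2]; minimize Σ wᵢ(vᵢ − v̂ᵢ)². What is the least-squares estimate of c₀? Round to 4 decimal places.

Compute the Gram sums: Σwᵢ·t·t = 99, Σwᵢ·t = 9, Σwᵢ·1 = 6.
Right-hand side: Σwᵢ·t·v = 123, Σwᵢ·v = 29.
AᵀWA·[c₁, c₀]ᵀ = AᵀWv becomes [[99, 9]; [9, 6]]·[c₁, c₀]ᵀ = [123, 29]ᵀ.
Determinant 99·6 − 9² = 513.
c₁ = (123·6 − 9·29)/513 = 53/57; c₀ = (99·29 − 9·123)/513 = 196/57.

c₀ = 3.4386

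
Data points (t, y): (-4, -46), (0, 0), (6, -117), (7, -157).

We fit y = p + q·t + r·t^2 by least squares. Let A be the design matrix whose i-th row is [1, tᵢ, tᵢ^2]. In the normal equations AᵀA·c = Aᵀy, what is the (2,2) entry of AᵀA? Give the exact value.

101

Row 2 ↔ basis t, column 2 ↔ basis t, so (AᵀA)_{2,2} = Σᵢ (t)·(t) = (-4)·(-4) + (0)·(0) + (6)·(6) + (7)·(7) = 101.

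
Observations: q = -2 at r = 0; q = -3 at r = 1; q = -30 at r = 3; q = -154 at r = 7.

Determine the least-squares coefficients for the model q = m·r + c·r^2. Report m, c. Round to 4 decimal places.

m = -0.7615, c = -3.0352

With design matrix M, MᵀM = [[59, 371]; [371, 2483]] and Mᵀq = [-1171, -7819]ᵀ.
Δ = 59·2483 − 371² = 8856.
m = ((-1171)·2483 − 371·(-7819))/8856 = -281/369; c = (59·(-7819) − 371·(-1171))/8856 = -1120/369.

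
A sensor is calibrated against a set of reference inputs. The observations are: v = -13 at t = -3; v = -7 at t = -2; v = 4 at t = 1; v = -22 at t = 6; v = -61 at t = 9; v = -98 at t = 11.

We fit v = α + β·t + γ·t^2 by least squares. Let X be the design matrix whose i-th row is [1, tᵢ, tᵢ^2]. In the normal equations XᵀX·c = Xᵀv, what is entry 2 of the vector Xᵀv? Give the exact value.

-1702

Entry 2 ↔ basis t, so (Xᵀv)_{2} = Σᵢ (t)·vᵢ = (-3)·(-13) + (-2)·(-7) + (1)·(4) + (6)·(-22) + (9)·(-61) + (11)·(-98) = -1702.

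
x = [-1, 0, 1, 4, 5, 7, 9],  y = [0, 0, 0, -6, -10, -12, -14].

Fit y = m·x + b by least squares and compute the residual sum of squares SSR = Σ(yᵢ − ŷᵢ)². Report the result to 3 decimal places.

SSR = 9.509

Normal-equation sums: Σx·x = 173, Σx = 25, Σ1 = 7.
Moment sums: Σx·y = -284, Σy = -42.
Normal equations: [[173, 25]; [25, 7]]·[m, b]ᵀ = [-284, -42]ᵀ.
Eliminating b: 7·(row 1) − 25·(row 2) gives 586·m = 7·(-284) − 25·(-42) = -938, so m = -469/293.
Then b = ((-42) − 25·(-469/293))/7 = -83/293.
Residuals: -386/293, 83/293, 552/293, 201/293, -502/293, -150/293, 202/293; SSR = 2786/293.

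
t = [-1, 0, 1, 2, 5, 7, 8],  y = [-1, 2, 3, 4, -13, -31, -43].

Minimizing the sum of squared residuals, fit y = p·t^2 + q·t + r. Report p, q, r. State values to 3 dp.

p = -0.969, q = 2.042, r = 2.220

The normal system XᵀX·[p, q, r]ᵀ = Xᵀy is [[7140, 988, 144]; [988, 144, 22]; [144, 22, 7]]·[p, q, r]ᵀ = [-4578, -614, -79]ᵀ.
Inverting the 3×3 Gram matrix, [p, q, r]ᵀ = [-22075/22792, 46545/22792, 25303/11396]ᵀ.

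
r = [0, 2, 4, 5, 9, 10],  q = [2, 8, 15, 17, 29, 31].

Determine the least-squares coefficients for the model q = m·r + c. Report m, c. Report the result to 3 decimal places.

Forming MᵀM = [[226, 30]; [30, 6]] and Mᵀq = [732, 102]ᵀ gives MᵀM·[m, c]ᵀ = Mᵀq.
det = 226·6 − 30² = 456.
m = (732·6 − 30·102)/456 = 111/38; c = (226·102 − 30·732)/456 = 91/38.

m = 2.921, c = 2.395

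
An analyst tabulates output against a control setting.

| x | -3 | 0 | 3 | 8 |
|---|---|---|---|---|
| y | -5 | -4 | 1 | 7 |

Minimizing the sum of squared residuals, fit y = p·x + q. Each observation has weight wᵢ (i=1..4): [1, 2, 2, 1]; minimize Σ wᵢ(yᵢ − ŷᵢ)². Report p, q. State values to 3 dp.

From the data, Σwᵢ·x·x = 91, Σwᵢ·x = 11, Σwᵢ·1 = 6.
Right-hand side: Σwᵢ·x·y = 77, Σwᵢ·y = -4.
So MᵀWM·[p, q]ᵀ = MᵀWy: [[91, 11]; [11, 6]]·[p, q]ᵀ = [77, -4]ᵀ.
Δ = 91·6 − 11² = 425.
p = (77·6 − 11·(-4))/425 = 506/425; q = (91·(-4) − 11·77)/425 = -1211/425.

p = 1.191, q = -2.849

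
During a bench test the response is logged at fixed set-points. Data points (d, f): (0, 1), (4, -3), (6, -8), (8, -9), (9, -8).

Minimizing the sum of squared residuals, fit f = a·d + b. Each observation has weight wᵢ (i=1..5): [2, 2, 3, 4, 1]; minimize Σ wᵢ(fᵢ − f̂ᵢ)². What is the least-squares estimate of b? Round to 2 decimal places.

b = 0.84

Normal-equation sums: Σwᵢ·d·d = 477, Σwᵢ·d = 67, Σwᵢ·1 = 12.
Right-hand side: Σwᵢ·d·f = -528, Σwᵢ·f = -72.
So AᵀWA·[a, b]ᵀ = AᵀWf: [[477, 67]; [67, 12]]·[a, b]ᵀ = [-528, -72]ᵀ.
Δ = 477·12 − 67² = 1235.
a = ((-528)·12 − 67·(-72))/1235 = -1512/1235; b = (477·(-72) − 67·(-528))/1235 = 1032/1235.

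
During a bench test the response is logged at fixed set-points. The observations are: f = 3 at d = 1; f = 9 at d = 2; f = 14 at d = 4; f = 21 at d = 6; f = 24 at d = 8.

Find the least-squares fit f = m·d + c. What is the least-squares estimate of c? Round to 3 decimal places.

The normal system MᵀM·[m, c]ᵀ = Mᵀf is [[121, 21]; [21, 5]]·[m, c]ᵀ = [395, 71]ᵀ.
Δ = 121·5 − 21² = 164.
m = (395·5 − 21·71)/164 = 121/41; c = (121·71 − 21·395)/164 = 74/41.

c = 1.805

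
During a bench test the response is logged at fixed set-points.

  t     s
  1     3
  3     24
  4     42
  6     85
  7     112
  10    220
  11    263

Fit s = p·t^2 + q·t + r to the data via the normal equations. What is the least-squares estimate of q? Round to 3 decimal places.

q = 2.897

Setting ∂/∂p … = 0 gives: 28676·p + 2982·q + 332·r = 63262;  2982·p + 332·q + 42·r = 6630;  332·p + 42·q + 7·r = 749.
Inverting the 3×3 Gram matrix, [p, q, r]ᵀ = [36540/18997, 25017/8635, -152927/94985]ᵀ.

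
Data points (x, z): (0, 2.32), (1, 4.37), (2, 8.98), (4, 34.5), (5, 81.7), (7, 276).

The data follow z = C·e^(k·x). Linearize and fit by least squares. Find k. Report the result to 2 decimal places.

Let Y = ln z. Fitting Y = k·x + ln C by least squares:
Σx = 19.0000, Σ(x)² = 95.0000, Σln z = 18.0757, Σx·ln z = 81.3867.
Equations: 95.0000·k + 19.0000·ln C = 81.3867;  19.0000·k + 6·ln C = 18.0757.
Δ = 95.0000·6 − (19.0000)² = 209.0000; k = (81.3867·6 − 19.0000·18.0757)/209.0000 = 0.69321, ln C = (95.0000·18.0757 − 19.0000·81.3867)/209.0000 = 0.81746.

k = 0.69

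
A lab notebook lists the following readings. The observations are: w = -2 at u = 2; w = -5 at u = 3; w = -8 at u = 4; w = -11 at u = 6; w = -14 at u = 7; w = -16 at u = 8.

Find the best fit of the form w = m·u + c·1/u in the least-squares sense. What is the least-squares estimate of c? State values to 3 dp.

c = 3.723

The normal equations are: 178·m + 6·c = -343;  6·m + (13757/28224)·c = -21/2.
det = 178·(13757/28224) − 6² = 716341/14112.
m = ((-343)·(13757/28224) − 6·(-21/2))/(716341/14112) = -2940539/1432682; c = (178·(-21/2) − 6·(-343))/(716341/14112) = 2667168/716341.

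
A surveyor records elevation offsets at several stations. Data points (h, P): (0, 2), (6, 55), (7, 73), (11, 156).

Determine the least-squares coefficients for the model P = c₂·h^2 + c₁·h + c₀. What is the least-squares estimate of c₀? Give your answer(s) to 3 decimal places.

The normal system XᵀX·[c₂, c₁, c₀]ᵀ = XᵀP is [[18338, 1890, 206]; [1890, 206, 24]; [206, 24, 4]]·[c₂, c₁, c₀]ᵀ = [24433, 2557, 286]ᵀ.
Inverting the 3×3 Gram matrix, [c₂, c₁, c₀]ᵀ = [25817/25741, 153673/51482, 49887/25741]ᵀ.

c₀ = 1.938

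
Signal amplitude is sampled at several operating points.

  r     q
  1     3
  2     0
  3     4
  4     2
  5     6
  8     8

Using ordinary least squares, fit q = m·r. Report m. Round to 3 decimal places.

From the data, Σr·r = 119.
For Aᵀq: Σr·q = 117.
Normal equations: [[119]]·[m]ᵀ = [117]ᵀ.
Hence m = 117 / 119 ≈ 0.983193.

m = 0.983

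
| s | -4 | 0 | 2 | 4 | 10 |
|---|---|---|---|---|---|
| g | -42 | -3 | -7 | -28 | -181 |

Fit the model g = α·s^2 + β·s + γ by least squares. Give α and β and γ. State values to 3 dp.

The normal system AᵀA·[α, β, γ]ᵀ = Aᵀg is [[10528, 1008, 136]; [1008, 136, 12]; [136, 12, 5]]·[α, β, γ]ᵀ = [-19248, -1768, -261]ᵀ.
Inverting the 3×3 Gram matrix, [α, β, γ]ᵀ = [-10239/5224, 4735/2612, -2115/653]ᵀ.

α = -1.960, β = 1.813, γ = -3.239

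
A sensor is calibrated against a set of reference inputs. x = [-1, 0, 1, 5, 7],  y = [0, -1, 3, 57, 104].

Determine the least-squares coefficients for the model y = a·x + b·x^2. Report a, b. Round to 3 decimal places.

From the data, Σx·x = 76, Σx·x^2 = 468, Σx^2·x^2 = 3028.
For Mᵀy: Σx·y = 1016, Σx^2·y = 6524.
MᵀM·[a, b]ᵀ = Mᵀy becomes [[76, 468]; [468, 3028]]·[a, b]ᵀ = [1016, 6524]ᵀ.
Δ = 76·3028 − 468² = 11104.
a = (1016·3028 − 468·6524)/11104 = 1451/694; b = (76·6524 − 468·1016)/11104 = 1271/694.

a = 2.091, b = 1.831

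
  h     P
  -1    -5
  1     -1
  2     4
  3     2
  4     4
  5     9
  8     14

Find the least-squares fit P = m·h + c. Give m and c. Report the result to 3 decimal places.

m = 2.087, c = -2.702

With design matrix M, MᵀM = [[120, 22]; [22, 7]] and MᵀP = [191, 27]ᵀ.
Determinant 120·7 − 22² = 356.
m = (191·7 − 22·27)/356 = 743/356; c = (120·27 − 22·191)/356 = -481/178.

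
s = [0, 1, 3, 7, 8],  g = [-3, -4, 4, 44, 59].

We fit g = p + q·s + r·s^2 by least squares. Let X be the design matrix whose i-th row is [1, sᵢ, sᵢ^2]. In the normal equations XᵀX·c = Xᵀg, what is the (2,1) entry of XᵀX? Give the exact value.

Row 2 ↔ basis s, column 1 ↔ basis 1, so (XᵀX)_{2,1} = Σᵢ s = (0)·(1) + (1)·(1) + (3)·(1) + (7)·(1) + (8)·(1) = 19.

19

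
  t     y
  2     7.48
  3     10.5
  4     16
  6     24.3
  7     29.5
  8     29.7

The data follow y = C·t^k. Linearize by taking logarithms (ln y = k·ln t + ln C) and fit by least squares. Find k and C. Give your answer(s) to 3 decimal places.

Let Y = ln y. Fitting Y = k·ln t + ln C by least squares:
Σln t = 8.9952, Σ(ln t)² = 14.9303, Σln y = 17.1022, Σln t·ln y = 27.1756.
Equations: 14.9303·k + 8.9952·ln C = 27.1756;  8.9952·k + 6·ln C = 17.1022.
Slope k = (n·Σln t·ln y − Σln t·Σln y)/(n·Σ(ln t)² − (Σln t)²) = (6·27.1756 − 8.9952·17.1022)/8.6686 = 1.06321; ln C = (Σln y − k·Σln t)/n = 1.25640, so C = exp(1.25640) = 3.51276.

k = 1.063, C = 3.513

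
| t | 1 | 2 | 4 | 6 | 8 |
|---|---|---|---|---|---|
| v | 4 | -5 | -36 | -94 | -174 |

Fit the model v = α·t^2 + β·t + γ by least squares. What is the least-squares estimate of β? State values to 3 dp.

β = 1.432

The normal system MᵀM·[α, β, γ]ᵀ = Mᵀv is [[5665, 801, 121]; [801, 121, 21]; [121, 21, 5]]·[α, β, γ]ᵀ = [-15112, -2106, -305]ᵀ.
Inverting the 3×3 Gram matrix, [α, β, γ]ᵀ = [-15021/5044, 7221/5044, 6374/1261]ᵀ.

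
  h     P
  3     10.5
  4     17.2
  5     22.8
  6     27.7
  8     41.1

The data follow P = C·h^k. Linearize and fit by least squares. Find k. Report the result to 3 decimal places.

k = 1.361

Linearized form: ln P = k·ln h + ln C. From the 5 transformed points,
Over the data: Σln h = 7.9655, Σ(ln h)² = 13.2535, Σln P = 15.3605, Σln h·ln P = 25.2379.
Normal system: [[13.2535, 7.9655]; [7.9655, 5]]·[k, ln C]ᵀ = [25.2379, 15.3605]ᵀ.
Solving (det = 2.8177): k = 1.36095, ln C = 0.90396.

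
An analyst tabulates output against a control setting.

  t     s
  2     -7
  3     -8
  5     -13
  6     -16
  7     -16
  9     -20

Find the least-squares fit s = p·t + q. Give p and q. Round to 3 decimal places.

Compute the Gram sums: Σt·t = 204, Σt = 32, Σ1 = 6.
Moment sums: Σt·s = -491, Σs = -80.
MᵀM·[p, q]ᵀ = Mᵀs becomes [[204, 32]; [32, 6]]·[p, q]ᵀ = [-491, -80]ᵀ.
Eliminating q: 6·(row 1) − 32·(row 2) gives 200·p = 6·(-491) − 32·(-80) = -386, so p = -193/100.
Then q = ((-80) − 32·(-193/100))/6 = -76/25.

p = -1.930, q = -3.040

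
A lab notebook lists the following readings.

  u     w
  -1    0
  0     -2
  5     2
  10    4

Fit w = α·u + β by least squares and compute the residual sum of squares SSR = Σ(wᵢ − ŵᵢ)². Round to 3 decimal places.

From the data, Σu·u = 126, Σu = 14, Σ1 = 4.
For Mᵀw: Σu·w = 50, Σw = 4.
MᵀM·[α, β]ᵀ = Mᵀw becomes [[126, 14]; [14, 4]]·[α, β]ᵀ = [50, 4]ᵀ.
Δ = 126·4 − 14² = 308.
α = (50·4 − 14·4)/308 = 36/77; β = (126·4 − 14·50)/308 = -7/11.
Residuals: 85/77, -15/11, 23/77, -3/77; SSR = 244/77.

SSR = 3.169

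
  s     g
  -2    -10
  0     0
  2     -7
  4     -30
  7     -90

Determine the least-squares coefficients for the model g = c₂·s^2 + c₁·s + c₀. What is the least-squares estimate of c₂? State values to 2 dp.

c₂ = -1.91

Normal-equation sums: Σs^2·s^2 = 2689, Σs^2·s = 407, Σs^2 = 73, Σs·s = 73, Σs = 11, Σ1 = 5.
For Xᵀg: Σs^2·g = -4958, Σs·g = -744, Σg = -137.
Normal equations: [[2689, 407, 73]; [407, 73, 11]; [73, 11, 5]]·[c₂, c₁, c₀]ᵀ = [-4958, -744, -137]ᵀ.
Row-reducing yields c₂ = -44105/23124, c₁ = 12967/23124, c₀ = -1516/1927.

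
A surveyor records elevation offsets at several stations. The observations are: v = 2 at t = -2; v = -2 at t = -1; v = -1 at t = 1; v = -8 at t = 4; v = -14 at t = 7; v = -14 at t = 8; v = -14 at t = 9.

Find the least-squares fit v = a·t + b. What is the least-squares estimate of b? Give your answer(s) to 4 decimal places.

From the data, Σt·t = 216, Σt = 26, Σ1 = 7.
Moment sums: Σt·v = -371, Σv = -51.
Determinant 216·7 − 26² = 836.
a = ((-371)·7 − 26·(-51))/836 = -1271/836; b = (216·(-51) − 26·(-371))/836 = -685/418.

b = -1.6388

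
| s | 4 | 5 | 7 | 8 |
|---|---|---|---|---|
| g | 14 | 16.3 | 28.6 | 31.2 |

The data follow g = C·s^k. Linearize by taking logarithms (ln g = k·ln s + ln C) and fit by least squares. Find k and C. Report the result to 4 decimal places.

Linearized form: ln g = k·ln s + ln C. From the 4 transformed points,
AᵀA = [[12.6227, 7.0211]; [7.0211, 4]], rhs = [21.8303, 12.2240]ᵀ  (here Σln s = 7.0211, Σ(ln s)² = 12.6227, Σln g = 12.2240, Σln s·ln g = 21.8303).
Δ = 12.6227·4 − (7.0211)² = 1.1954; k = (21.8303·4 − 7.0211·12.2240)/1.1954 = 1.25076, ln C = (12.6227·12.2240 − 7.0211·21.8303)/1.1954 = 0.86059, so C = exp(0.86059) = 2.36455.

k = 1.2508, C = 2.3646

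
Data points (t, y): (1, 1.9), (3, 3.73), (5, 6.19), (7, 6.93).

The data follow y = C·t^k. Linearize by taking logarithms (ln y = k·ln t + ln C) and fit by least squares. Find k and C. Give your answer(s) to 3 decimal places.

Taking logs, ln y = k·ln t + ln C, so regress ln y on ln t.
XᵀX = [[7.5838, 4.6540]; [4.6540, 4]], rhs = [8.1471, 5.7171]ᵀ  (here Σln t = 4.6540, Σ(ln t)² = 7.5838, Σln y = 5.7171, Σln t·ln y = 8.1471).
Slope k = (n·Σln t·ln y − Σln t·Σln y)/(n·Σ(ln t)² − (Σln t)²) = (4·8.1471 − 4.6540·5.7171)/8.6759 = 0.68945; ln C = (Σln y − k·Σln t)/n = 0.62710, so C = exp(0.62710) = 1.87217.

k = 0.689, C = 1.872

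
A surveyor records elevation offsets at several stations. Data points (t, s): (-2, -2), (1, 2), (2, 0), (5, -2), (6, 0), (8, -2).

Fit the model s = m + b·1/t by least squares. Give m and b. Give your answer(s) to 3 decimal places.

m = -1.352, b = 2.758

Setting ∂/∂m … = 0 gives: 6·m + (179/120)·b = -4;  (179/120)·m + (22801/14400)·b = 47/20.
det = 6·(22801/14400) − (179/120)² = 20953/2880.
m = ((-4)·(22801/14400) − (179/120)·(47/20))/(20953/2880) = -141682/104765; b = (6·(47/20) − (179/120)·(-4))/(20953/2880) = 57792/20953.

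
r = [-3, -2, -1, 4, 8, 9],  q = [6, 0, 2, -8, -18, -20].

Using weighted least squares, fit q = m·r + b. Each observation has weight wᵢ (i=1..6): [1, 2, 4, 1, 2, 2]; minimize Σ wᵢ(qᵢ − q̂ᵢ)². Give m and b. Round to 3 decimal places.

m = -2.060, b = -1.198

The normal system AᵀWA·[m, b]ᵀ = AᵀWq is [[327, 27]; [27, 12]]·[m, b]ᵀ = [-706, -70]ᵀ.
Eliminating b: 12·(row 1) − 27·(row 2) gives 3195·m = 12·(-706) − 27·(-70) = -6582, so m = -2194/1065.
Then b = ((-70) − 27·(-2194/1065))/12 = -1276/1065.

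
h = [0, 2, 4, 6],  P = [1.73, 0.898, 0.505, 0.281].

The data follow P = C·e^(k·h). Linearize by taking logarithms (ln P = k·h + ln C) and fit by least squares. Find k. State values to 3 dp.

k = -0.301

Taking logs, ln P = k·h + ln C, so regress ln P on h.
Sums: Σh = 12.0000, Σ(h)² = 56.0000, Σln P = -1.5121, Σh·ln P = -10.5644.
Normal system: [[56.0000, 12.0000]; [12.0000, 4]]·[k, ln C]ᵀ = [-10.5644, -1.5121]ᵀ.
Slope k = (n·Σh·ln P − Σh·Σln P)/(n·Σ(h)² − (Σh)²) = (4·-10.5644 − 12.0000·-1.5121)/80.0000 = -0.30141; ln C = (Σln P − k·Σh)/n = 0.52621.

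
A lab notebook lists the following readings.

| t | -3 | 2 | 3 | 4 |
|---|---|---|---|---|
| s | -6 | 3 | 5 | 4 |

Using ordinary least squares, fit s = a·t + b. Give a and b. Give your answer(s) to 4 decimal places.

From the data, Σt·t = 38, Σt = 6, Σ1 = 4.
Moment sums: Σt·s = 55, Σs = 6.
Normal equations: [[38, 6]; [6, 4]]·[a, b]ᵀ = [55, 6]ᵀ.
Eliminating b: 4·(row 1) − 6·(row 2) gives 116·a = 4·55 − 6·6 = 184, so a = 46/29.
Then b = (6 − 6·(46/29))/4 = -51/58.

a = 1.5862, b = -0.8793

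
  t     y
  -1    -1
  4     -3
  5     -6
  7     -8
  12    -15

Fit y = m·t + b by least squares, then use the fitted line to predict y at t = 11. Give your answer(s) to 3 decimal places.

ŷ = -12.803

XᵀX·[m, b]ᵀ = Xᵀy reads: 235·m + 27·b = -277;  27·m + 5·b = -33.
(Σt·t = 235, Σt = 27, Σ1 = 5, Σt·y = -277, Σy = -33.)
det = 235·5 − 27² = 446.
m = ((-277)·5 − 27·(-33))/446 = -247/223; b = (235·(-33) − 27·(-277))/446 = -138/223.
At t = 11: ŷ = (-247/223)·(11) + (-138/223)·(1) = -2855/223.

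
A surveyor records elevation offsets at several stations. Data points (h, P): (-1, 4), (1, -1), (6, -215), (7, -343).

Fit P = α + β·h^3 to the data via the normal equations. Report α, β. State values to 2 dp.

Normal-equation sums: Σ1 = 4, Σh^3 = 559, Σh^3·h^3 = 164307.
Right-hand side: ΣP = -555, Σh^3·P = -164094.
Eliminating β: 164307·(row 1) − 559·(row 2) gives 344747·α = 164307·(-555) − 559·(-164094) = 538161, so α = 41397/26519.
Then β = ((-164094) − 559·(41397/26519))/164307 = -346131/344747.

α = 1.56, β = -1.00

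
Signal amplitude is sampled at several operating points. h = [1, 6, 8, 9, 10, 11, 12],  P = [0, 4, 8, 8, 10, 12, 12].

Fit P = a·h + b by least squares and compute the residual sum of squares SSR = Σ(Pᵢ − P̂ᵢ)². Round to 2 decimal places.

XᵀX·[a, b]ᵀ = XᵀP reads: 547·a + 57·b = 536;  57·a + 7·b = 54.
(Σh·h = 547, Σh = 57, Σ1 = 7, Σh·P = 536, ΣP = 54.)
Eliminating b: 7·(row 1) − 57·(row 2) gives 580·a = 7·536 − 57·54 = 674, so a = 337/290.
Then b = (54 − 57·(337/290))/7 = -507/290.
Residuals: 17/29, -71/58, 131/290, -103/145, 37/290, 28/29, -57/290; SSR = 513/145.

SSR = 3.54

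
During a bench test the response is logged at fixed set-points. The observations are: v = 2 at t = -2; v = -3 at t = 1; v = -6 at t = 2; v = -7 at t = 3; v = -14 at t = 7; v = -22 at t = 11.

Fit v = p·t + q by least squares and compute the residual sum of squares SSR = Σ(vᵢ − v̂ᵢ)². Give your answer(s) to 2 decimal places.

Compute the Gram sums: Σt·t = 188, Σt = 22, Σ1 = 6.
Right-hand side: Σt·v = -380, Σv = -50.
So XᵀX·[p, q]ᵀ = Xᵀv: [[188, 22]; [22, 6]]·[p, q]ᵀ = [-380, -50]ᵀ.
Eliminating q: 6·(row 1) − 22·(row 2) gives 644·p = 6·(-380) − 22·(-50) = -1180, so p = -295/161.
Then q = ((-50) − 22·(-295/161))/6 = -260/161.
Residuals: -8/161, 72/161, -116/161, 18/161, 71/161, -37/161; SSR = 158/161.

SSR = 0.98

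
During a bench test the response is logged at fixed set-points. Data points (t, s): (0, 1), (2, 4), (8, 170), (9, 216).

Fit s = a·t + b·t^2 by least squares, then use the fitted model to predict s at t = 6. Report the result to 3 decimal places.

ŝ = 89.118

The normal system MᵀM·[a, b]ᵀ = Mᵀs is [[149, 1249]; [1249, 10673]]·[a, b]ᵀ = [3312, 28392]ᵀ.
Determinant 149·10673 − 1249² = 30276.
a = (3312·10673 − 1249·28392)/30276 = -9386/2523; b = (149·28392 − 1249·3312)/30276 = 7810/2523.
At t = 6: ŝ = (-9386/2523)·(6) + (7810/2523)·(36) = 74948/841.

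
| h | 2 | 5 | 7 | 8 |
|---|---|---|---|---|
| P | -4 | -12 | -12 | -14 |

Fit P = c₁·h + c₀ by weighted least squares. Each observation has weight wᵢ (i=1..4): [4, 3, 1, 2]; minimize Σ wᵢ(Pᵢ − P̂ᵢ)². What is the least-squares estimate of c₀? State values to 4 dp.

Sums needed: Σwᵢ·h·h = 268, Σwᵢ·h = 46, Σwᵢ·1 = 10.
For XᵀWP: Σwᵢ·h·P = -520, Σwᵢ·P = -92.
XᵀWX·[c₁, c₀]ᵀ = XᵀWP becomes [[268, 46]; [46, 10]]·[c₁, c₀]ᵀ = [-520, -92]ᵀ.
Δ = 268·10 − 46² = 564.
c₁ = ((-520)·10 − 46·(-92))/564 = -242/141; c₀ = (268·(-92) − 46·(-520))/564 = -184/141.

c₀ = -1.3050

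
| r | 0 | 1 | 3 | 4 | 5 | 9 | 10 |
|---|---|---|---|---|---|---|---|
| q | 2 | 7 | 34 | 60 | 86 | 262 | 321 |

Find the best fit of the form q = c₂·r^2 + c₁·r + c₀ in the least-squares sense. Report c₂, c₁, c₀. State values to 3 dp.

Setting ∂/∂c₂ … = 0 gives: 17524·c₂ + 1946·c₁ + 232·c₀ = 56745;  1946·c₂ + 232·c₁ + 32·c₀ = 6347;  232·c₂ + 32·c₁ + 7·c₀ = 772.
(Σr^2·r^2 = 17524, Σr^2·r = 1946, Σr^2 = 232, Σr·r = 232, Σr = 32, Σ1 = 7, Σr^2·q = 56745, Σr·q = 6347, Σq = 772.)
Row-reducing yields c₂ = 205025/68838, c₁ = 145141/68838, c₀ = 6056/3129.

c₂ = 2.978, c₁ = 2.108, c₀ = 1.935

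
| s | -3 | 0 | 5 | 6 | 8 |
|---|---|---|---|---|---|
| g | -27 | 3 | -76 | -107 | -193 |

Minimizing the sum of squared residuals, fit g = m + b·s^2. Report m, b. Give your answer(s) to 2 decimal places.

m = 1.54, b = -3.04

Forming AᵀA = [[5, 134]; [134, 6098]] and Aᵀg = [-400, -18347]ᵀ gives AᵀA·[m, b]ᵀ = Aᵀg.
Eliminating b: 6098·(row 1) − 134·(row 2) gives 12534·m = 6098·(-400) − 134·(-18347) = 19298, so m = 9649/6267.
Then b = ((-18347) − 134·(9649/6267))/6098 = -38135/12534.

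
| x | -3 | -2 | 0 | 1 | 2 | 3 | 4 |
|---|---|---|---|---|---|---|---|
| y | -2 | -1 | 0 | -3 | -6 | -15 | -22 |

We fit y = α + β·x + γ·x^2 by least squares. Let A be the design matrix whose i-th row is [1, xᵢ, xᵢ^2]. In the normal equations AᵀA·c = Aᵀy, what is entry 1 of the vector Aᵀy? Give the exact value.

-49

Entry 1 ↔ basis 1, so (Aᵀy)_{1} = Σᵢ yᵢ = (1)·(-2) + (1)·(-1) + (1)·(0) + (1)·(-3) + (1)·(-6) + (1)·(-15) + (1)·(-22) = -49.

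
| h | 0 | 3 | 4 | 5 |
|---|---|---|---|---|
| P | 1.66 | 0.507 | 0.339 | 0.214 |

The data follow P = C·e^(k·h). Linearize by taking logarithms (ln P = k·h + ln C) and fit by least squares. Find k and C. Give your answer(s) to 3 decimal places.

k = -0.406, C = 1.681

With ln Pᵢ as the transformed response and hᵢ as the regressor:
XᵀX = [[50.0000, 12.0000]; [12.0000, 4]], rhs = [-14.0736, -2.7960]ᵀ  (here Σh = 12.0000, Σ(h)² = 50.0000, Σln P = -2.7960, Σh·ln P = -14.0736).
Slope k = (n·Σh·ln P − Σh·Σln P)/(n·Σ(h)² − (Σh)²) = (4·-14.0736 − 12.0000·-2.7960)/56.0000 = -0.40613; ln C = (Σln P − k·Σh)/n = 0.51939, so C = exp(0.51939) = 1.68100.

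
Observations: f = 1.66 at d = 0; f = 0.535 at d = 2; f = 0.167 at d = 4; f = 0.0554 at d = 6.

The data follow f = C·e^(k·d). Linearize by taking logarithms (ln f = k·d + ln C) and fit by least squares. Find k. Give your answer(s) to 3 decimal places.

Let Y = ln f. Fitting Y = k·d + ln C by least squares:
Σd = 12.0000, Σ(d)² = 56.0000, Σln f = -4.8016, Σd·ln f = -25.7691.
Normal system: [[56.0000, 12.0000]; [12.0000, 4]]·[k, ln C]ᵀ = [-25.7691, -4.8016]ᵀ.
Slope k = (n·Σd·ln f − Σd·Σln f)/(n·Σ(d)² − (Σd)²) = (4·-25.7691 − 12.0000·-4.8016)/80.0000 = -0.56821; ln C = (Σln f − k·Σd)/n = 0.50424.

k = -0.568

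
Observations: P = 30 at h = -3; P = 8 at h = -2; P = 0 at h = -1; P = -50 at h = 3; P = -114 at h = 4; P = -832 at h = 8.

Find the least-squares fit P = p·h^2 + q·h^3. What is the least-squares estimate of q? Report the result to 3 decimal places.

q = -1.483

With design matrix M, MᵀM = [[4531, 33759]; [33759, 267763]] and MᵀP = [-55220, -435504]ᵀ.
Δ = 4531·267763 − 33759² = 73564072.
p = ((-55220)·267763 − 33759·(-435504))/73564072 = -20923331/18391018; q = (4531·(-435504) − 33759·(-55220))/73564072 = -27274161/18391018.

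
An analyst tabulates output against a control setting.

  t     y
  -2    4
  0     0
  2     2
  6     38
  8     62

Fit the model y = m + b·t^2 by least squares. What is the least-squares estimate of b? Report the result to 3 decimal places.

Compute the Gram sums: Σ1 = 5, Σt^2 = 108, Σt^2·t^2 = 5424.
And Σy = 106, Σt^2·y = 5360.
XᵀX·[m, b]ᵀ = Xᵀy becomes [[5, 108]; [108, 5424]]·[m, b]ᵀ = [106, 5360]ᵀ.
Determinant 5·5424 − 108² = 15456.
m = (106·5424 − 108·5360)/15456 = -41/161; b = (5·5360 − 108·106)/15456 = 1919/1932.

b = 0.993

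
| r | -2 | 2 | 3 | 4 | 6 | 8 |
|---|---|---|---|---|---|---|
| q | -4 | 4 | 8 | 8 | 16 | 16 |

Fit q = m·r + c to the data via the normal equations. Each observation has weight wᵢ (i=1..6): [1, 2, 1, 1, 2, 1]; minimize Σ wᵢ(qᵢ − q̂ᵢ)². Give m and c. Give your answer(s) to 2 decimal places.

m = 2.26, c = 0.30

Setting ∂/∂m … = 0 gives: 173·m + 29·c = 400;  29·m + 8·c = 68.
Eliminating c: 8·(row 1) − 29·(row 2) gives 543·m = 8·400 − 29·68 = 1228, so m = 1228/543.
Then c = (68 − 29·(1228/543))/8 = 164/543.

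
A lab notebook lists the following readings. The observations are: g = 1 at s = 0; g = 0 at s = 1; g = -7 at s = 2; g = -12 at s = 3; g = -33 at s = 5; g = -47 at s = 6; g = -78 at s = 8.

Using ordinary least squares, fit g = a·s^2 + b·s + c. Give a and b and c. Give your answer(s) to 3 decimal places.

AᵀA·[a, b, c]ᵀ = Aᵀg reads: 6115·a + 889·b + 139·c = -7645;  889·a + 139·b + 25·c = -1121;  139·a + 25·b + 7·c = -176.
(Σs^2·s^2 = 6115, Σs^2·s = 889, Σs^2 = 139, Σs·s = 139, Σs = 25, Σ1 = 7, Σs^2·g = -7645, Σs·g = -1121, Σg = -176.)
Solving the 3×3 system (Gaussian elimination) gives a = -271/264, b = -475/264, c = 5/3.

a = -1.027, b = -1.799, c = 1.667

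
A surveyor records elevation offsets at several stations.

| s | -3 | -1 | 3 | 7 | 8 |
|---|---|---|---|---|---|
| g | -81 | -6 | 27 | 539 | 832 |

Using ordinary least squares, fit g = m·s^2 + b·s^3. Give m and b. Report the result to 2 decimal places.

Sums needed: Σs^2·s^2 = 6660, Σs^2·s^3 = 49574, Σs^3·s^3 = 381252.
And Σs^2·g = 79167, Σs^3·g = 613783.
AᵀA·[m, b]ᵀ = Aᵀg becomes [[6660, 49574]; [49574, 381252]]·[m, b]ᵀ = [79167, 613783]ᵀ.
Determinant 6660·381252 − 49574² = 81556844.
m = (79167·381252 − 49574·613783)/81556844 = -122550679/40778422; b = (6660·613783 − 49574·79167)/81556844 = 81584961/40778422.

m = -3.01, b = 2.00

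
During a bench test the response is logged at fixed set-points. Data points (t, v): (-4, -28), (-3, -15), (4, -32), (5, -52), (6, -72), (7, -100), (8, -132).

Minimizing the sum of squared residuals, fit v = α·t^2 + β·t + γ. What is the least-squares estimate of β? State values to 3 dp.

Entries of XᵀX: Σt^2·t^2 = 9011, Σt^2·t = 1169, Σt^2 = 215, Σt·t = 215, Σt = 23, Σ1 = 7.
Right-hand side: Σt^2·v = -18335, Σt·v = -2419, Σv = -431.
So XᵀX·[α, β, γ]ᵀ = Xᵀv: [[9011, 1169, 215]; [1169, 215, 23]; [215, 23, 7]]·[α, β, γ]ᵀ = [-18335, -2419, -431]ᵀ.
Solving the 3×3 system (Gaussian elimination) gives α = -431890/212961, β = -98900/212961, γ = 159279/70987.

β = -0.464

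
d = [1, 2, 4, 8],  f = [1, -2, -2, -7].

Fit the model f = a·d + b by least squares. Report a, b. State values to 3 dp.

a = -1.026, b = 1.348

XᵀX·[a, b]ᵀ = Xᵀf reads: 85·a + 15·b = -67;  15·a + 4·b = -10.
det = 85·4 − 15² = 115.
a = ((-67)·4 − 15·(-10))/115 = -118/115; b = (85·(-10) − 15·(-67))/115 = 31/23.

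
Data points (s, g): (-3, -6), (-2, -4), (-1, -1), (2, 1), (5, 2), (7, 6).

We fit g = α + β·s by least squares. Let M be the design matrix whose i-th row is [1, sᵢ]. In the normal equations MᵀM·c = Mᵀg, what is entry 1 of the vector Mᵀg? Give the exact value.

-2

Entry 1 ↔ basis 1, so (Mᵀg)_{1} = Σᵢ gᵢ = (1)·(-6) + (1)·(-4) + (1)·(-1) + (1)·(1) + (1)·(2) + (1)·(6) = -2.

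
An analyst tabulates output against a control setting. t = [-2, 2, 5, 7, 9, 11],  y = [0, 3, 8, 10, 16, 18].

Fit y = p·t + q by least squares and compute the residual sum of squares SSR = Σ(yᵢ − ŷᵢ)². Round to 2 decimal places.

Compute the Gram sums: Σt·t = 284, Σt = 32, Σ1 = 6.
For Mᵀy: Σt·y = 458, Σy = 55.
So MᵀM·[p, q]ᵀ = Mᵀy: [[284, 32]; [32, 6]]·[p, q]ᵀ = [458, 55]ᵀ.
det = 284·6 − 32² = 680.
p = (458·6 − 32·55)/680 = 247/170; q = (284·55 − 32·458)/680 = 241/170.
Residuals: 253/170, -45/34, -58/85, -27/17, 128/85, 3/5; SSR = 1629/170.

SSR = 9.58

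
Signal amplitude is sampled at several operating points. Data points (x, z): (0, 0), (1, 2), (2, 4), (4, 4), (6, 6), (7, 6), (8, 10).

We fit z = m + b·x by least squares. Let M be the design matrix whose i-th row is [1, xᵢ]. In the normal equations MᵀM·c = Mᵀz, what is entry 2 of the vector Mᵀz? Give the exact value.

Entry 2 ↔ basis x, so (Mᵀz)_{2} = Σᵢ (x)·zᵢ = (0)·(0) + (1)·(2) + (2)·(4) + (4)·(4) + (6)·(6) + (7)·(6) + (8)·(10) = 184.

184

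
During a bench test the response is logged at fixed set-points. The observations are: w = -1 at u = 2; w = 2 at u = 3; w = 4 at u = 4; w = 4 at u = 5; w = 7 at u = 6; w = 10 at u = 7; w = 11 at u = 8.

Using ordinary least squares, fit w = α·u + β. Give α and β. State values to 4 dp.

The normal system XᵀX·[α, β]ᵀ = Xᵀw is [[203, 35]; [35, 7]]·[α, β]ᵀ = [240, 37]ᵀ.
Eliminating β: 7·(row 1) − 35·(row 2) gives 196·α = 7·240 − 35·37 = 385, so α = 55/28.
Then β = (37 − 35·(55/28))/7 = -127/28.

α = 1.9643, β = -4.5357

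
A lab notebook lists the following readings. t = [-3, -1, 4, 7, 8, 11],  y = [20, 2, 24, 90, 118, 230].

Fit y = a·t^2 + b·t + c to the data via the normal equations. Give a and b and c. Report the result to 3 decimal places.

a = 2.039, b = -1.310, c = -2.025

With design matrix X, XᵀX = [[21476, 2222, 260]; [2222, 260, 26]; [260, 26, 6]] and Xᵀy = [40358, 4138, 484]ᵀ.
Row-reducing yields a = 465598/228315, b = -9649/7365, c = -154107/76105.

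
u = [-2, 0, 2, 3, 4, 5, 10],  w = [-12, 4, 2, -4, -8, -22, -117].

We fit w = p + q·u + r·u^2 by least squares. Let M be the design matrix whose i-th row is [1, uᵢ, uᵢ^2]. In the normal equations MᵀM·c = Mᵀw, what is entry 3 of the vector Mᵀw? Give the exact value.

-12454

Entry 3 ↔ basis u^2, so (Mᵀw)_{3} = Σᵢ (u^2)·wᵢ = (4)·(-12) + (0)·(4) + (4)·(2) + (9)·(-4) + (16)·(-8) + (25)·(-22) + (100)·(-117) = -12454.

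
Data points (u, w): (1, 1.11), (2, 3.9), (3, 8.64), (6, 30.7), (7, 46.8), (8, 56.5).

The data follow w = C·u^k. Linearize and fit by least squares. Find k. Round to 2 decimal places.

k = 1.90

With ln wᵢ as the transformed response and ln uᵢ as the regressor:
Σln u = 7.6089, Σ(ln u)² = 13.0084, Σln w = 14.9261, Σln u·ln w = 25.3206.
Equations: 13.0084·k + 7.6089·ln C = 25.3206;  7.6089·k + 6·ln C = 14.9261.
Δ = 13.0084·6 − (7.6089)² = 20.1558; k = (25.3206·6 − 7.6089·14.9261)/20.1558 = 1.90280, ln C = (13.0084·14.9261 − 7.6089·25.3206)/20.1558 = 0.07466.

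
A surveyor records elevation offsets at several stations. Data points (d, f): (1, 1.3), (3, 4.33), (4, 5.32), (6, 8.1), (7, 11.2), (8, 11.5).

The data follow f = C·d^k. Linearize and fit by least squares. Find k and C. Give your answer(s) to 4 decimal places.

Taking logs, ln f = k·ln d + ln C, so regress ln f on ln d.
AᵀA = [[14.4498, 8.3020]; [8.3020, 6]], rhs = [17.4552, 10.3495]ᵀ  (here Σln d = 8.3020, Σ(ln d)² = 14.4498, Σln f = 10.3495, Σln d·ln f = 17.4552).
Slope k = (n·Σln d·ln f − Σln d·Σln f)/(n·Σ(ln d)² − (Σln d)²) = (6·17.4552 − 8.3020·10.3495)/17.7753 = 1.05817; ln C = (Σln f − k·Σln d)/n = 0.26076, so C = exp(0.26076) = 1.29791.

k = 1.0582, C = 1.2979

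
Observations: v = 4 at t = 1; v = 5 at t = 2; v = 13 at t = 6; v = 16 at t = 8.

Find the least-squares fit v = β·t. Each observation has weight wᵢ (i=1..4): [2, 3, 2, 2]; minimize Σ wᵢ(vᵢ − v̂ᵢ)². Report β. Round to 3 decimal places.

β = 2.103

Forming AᵀWA = [[214]] and AᵀWv = [450]ᵀ gives AᵀWA·[β]ᵀ = AᵀWv.
Hence β = 450 / 214 ≈ 2.1028.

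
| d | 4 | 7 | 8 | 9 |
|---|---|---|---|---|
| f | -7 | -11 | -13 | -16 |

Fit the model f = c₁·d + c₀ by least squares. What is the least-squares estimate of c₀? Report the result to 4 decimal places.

c₀ = 0.2500

The normal system MᵀM·[c₁, c₀]ᵀ = Mᵀf is [[210, 28]; [28, 4]]·[c₁, c₀]ᵀ = [-353, -47]ᵀ.
Eliminating c₀: 4·(row 1) − 28·(row 2) gives 56·c₁ = 4·(-353) − 28·(-47) = -96, so c₁ = -12/7.
Then c₀ = ((-47) − 28·(-12/7))/4 = 1/4.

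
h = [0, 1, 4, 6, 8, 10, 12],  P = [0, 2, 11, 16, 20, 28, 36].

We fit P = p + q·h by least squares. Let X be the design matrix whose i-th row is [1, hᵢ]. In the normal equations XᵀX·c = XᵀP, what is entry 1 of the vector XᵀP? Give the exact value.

113

Entry 1 ↔ basis 1, so (XᵀP)_{1} = Σᵢ Pᵢ = (1)·(0) + (1)·(2) + (1)·(11) + (1)·(16) + (1)·(20) + (1)·(28) + (1)·(36) = 113.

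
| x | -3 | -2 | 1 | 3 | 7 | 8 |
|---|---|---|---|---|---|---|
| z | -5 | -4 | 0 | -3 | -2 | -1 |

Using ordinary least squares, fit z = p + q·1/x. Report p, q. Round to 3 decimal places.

p = -2.879, q = 2.961

The normal equations are: 6·p + (43/56)·q = -15;  (43/56)·p + (42569/28224)·q = 379/168.
(Σ1 = 6, Σ1/x = 43/56, Σ1/x·1/x = 42569/28224, Σz = -15, Σ1/x·z = 379/168.)
Determinant 6·(42569/28224) − (43/56)² = 79591/9408.
p = ((-15)·(42569/28224) − (43/56)·(379/168))/(79591/9408) = -229142/79591; q = (6·(379/168) − (43/56)·(-15))/(79591/9408) = 235704/79591.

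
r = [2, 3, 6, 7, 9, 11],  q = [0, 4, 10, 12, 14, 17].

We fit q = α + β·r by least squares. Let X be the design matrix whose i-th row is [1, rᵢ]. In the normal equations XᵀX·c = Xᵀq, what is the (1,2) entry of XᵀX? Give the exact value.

38

Row 1 ↔ basis 1, column 2 ↔ basis r, so (XᵀX)_{1,2} = Σᵢ r = (1)·(2) + (1)·(3) + (1)·(6) + (1)·(7) + (1)·(9) + (1)·(11) = 38.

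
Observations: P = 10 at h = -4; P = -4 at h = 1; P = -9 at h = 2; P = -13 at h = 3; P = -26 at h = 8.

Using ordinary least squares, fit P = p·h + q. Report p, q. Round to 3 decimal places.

p = -3.041, q = -2.319

With design matrix X, XᵀX = [[94, 10]; [10, 5]] and XᵀP = [-309, -42]ᵀ.
det = 94·5 − 10² = 370.
p = ((-309)·5 − 10·(-42))/370 = -225/74; q = (94·(-42) − 10·(-309))/370 = -429/185.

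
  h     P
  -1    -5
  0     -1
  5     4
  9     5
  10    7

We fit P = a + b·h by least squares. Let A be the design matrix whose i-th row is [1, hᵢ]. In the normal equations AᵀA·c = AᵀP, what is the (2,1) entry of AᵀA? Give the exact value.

23

Row 2 ↔ basis h, column 1 ↔ basis 1, so (AᵀA)_{2,1} = Σᵢ h = (-1)·(1) + (0)·(1) + (5)·(1) + (9)·(1) + (10)·(1) = 23.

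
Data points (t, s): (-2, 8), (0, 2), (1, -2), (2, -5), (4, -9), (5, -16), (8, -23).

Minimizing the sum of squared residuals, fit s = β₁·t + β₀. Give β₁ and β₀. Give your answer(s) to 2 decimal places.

β₁ = -3.14, β₀ = 1.63

Forming XᵀX = [[114, 18]; [18, 7]] and Xᵀs = [-328, -45]ᵀ gives XᵀX·[β₁, β₀]ᵀ = Xᵀs.
Determinant 114·7 − 18² = 474.
β₁ = ((-328)·7 − 18·(-45))/474 = -743/237; β₀ = (114·(-45) − 18·(-328))/474 = 129/79.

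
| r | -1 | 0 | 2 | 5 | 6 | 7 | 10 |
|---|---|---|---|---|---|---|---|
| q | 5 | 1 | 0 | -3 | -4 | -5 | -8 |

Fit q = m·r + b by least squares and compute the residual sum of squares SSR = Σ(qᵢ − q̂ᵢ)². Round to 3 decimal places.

Setting ∂/∂m … = 0 gives: 215·m + 29·b = -159;  29·m + 7·b = -14.
(Σr·r = 215, Σr = 29, Σ1 = 7, Σr·q = -159, Σq = -14.)
Determinant 215·7 − 29² = 664.
m = ((-159)·7 − 29·(-14))/664 = -707/664; b = (215·(-14) − 29·(-159))/664 = 1601/664.
Residuals: 253/166, -937/664, -187/664, -29/332, -15/664, 7/166, 157/664; SSR = 2961/664.

SSR = 4.459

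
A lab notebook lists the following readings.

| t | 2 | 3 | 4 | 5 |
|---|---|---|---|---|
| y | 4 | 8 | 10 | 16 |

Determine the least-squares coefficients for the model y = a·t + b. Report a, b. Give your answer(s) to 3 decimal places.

a = 3.800, b = -3.800

Normal-equation sums: Σt·t = 54, Σt = 14, Σ1 = 4.
Moment sums: Σt·y = 152, Σy = 38.
So AᵀA·[a, b]ᵀ = Aᵀy: [[54, 14]; [14, 4]]·[a, b]ᵀ = [152, 38]ᵀ.
det = 54·4 − 14² = 20.
a = (152·4 − 14·38)/20 = 19/5; b = (54·38 − 14·152)/20 = -19/5.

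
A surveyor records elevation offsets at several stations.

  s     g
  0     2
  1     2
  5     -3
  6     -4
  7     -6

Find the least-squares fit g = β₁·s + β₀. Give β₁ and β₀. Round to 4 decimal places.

With design matrix M, MᵀM = [[111, 19]; [19, 5]] and Mᵀg = [-79, -9]ᵀ.
Eliminating β₀: 5·(row 1) − 19·(row 2) gives 194·β₁ = 5·(-79) − 19·(-9) = -224, so β₁ = -112/97.
Then β₀ = ((-9) − 19·(-112/97))/5 = 251/97.

β₁ = -1.1546, β₀ = 2.5876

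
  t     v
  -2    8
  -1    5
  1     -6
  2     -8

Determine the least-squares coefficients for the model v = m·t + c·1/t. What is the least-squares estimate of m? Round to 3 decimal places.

Normal-equation sums: Σt·t = 10, Σt·1/t = 4, Σ1/t·1/t = 5/2.
For Xᵀv: Σt·v = -43, Σ1/t·v = -19.
So XᵀX·[m, c]ᵀ = Xᵀv: [[10, 4]; [4, 5/2]]·[m, c]ᵀ = [-43, -19]ᵀ.
det = 10·(5/2) − 4² = 9.
m = ((-43)·(5/2) − 4·(-19))/9 = -7/2; c = (10·(-19) − 4·(-43))/9 = -2.

m = -3.500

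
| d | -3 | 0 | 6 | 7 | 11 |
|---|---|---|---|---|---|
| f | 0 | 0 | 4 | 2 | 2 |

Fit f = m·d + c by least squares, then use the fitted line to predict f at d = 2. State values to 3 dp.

The normal system XᵀX·[m, c]ᵀ = Xᵀf is [[215, 21]; [21, 5]]·[m, c]ᵀ = [60, 8]ᵀ.
Δ = 215·5 − 21² = 634.
m = (60·5 − 21·8)/634 = 66/317; c = (215·8 − 21·60)/634 = 230/317.
At d = 2: f̂ = (66/317)·(2) + (230/317)·(1) = 362/317.

f̂ = 1.142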